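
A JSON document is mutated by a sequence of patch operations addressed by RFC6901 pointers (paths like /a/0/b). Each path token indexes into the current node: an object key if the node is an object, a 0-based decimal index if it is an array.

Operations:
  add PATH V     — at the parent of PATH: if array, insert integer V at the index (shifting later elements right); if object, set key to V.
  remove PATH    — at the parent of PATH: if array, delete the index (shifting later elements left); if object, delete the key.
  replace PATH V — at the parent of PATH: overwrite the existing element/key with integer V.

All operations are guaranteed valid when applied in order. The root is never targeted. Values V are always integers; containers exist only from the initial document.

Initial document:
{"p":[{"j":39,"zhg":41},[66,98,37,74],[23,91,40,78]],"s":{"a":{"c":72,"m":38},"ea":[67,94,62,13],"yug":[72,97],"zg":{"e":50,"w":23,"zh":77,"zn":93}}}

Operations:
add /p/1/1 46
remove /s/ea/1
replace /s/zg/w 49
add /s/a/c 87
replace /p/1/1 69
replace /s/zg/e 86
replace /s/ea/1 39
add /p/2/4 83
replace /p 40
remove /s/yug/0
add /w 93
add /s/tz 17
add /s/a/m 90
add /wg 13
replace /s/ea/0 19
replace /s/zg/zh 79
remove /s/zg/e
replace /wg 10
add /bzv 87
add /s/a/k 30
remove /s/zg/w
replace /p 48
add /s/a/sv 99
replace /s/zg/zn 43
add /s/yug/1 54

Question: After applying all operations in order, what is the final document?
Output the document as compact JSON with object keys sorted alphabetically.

After op 1 (add /p/1/1 46): {"p":[{"j":39,"zhg":41},[66,46,98,37,74],[23,91,40,78]],"s":{"a":{"c":72,"m":38},"ea":[67,94,62,13],"yug":[72,97],"zg":{"e":50,"w":23,"zh":77,"zn":93}}}
After op 2 (remove /s/ea/1): {"p":[{"j":39,"zhg":41},[66,46,98,37,74],[23,91,40,78]],"s":{"a":{"c":72,"m":38},"ea":[67,62,13],"yug":[72,97],"zg":{"e":50,"w":23,"zh":77,"zn":93}}}
After op 3 (replace /s/zg/w 49): {"p":[{"j":39,"zhg":41},[66,46,98,37,74],[23,91,40,78]],"s":{"a":{"c":72,"m":38},"ea":[67,62,13],"yug":[72,97],"zg":{"e":50,"w":49,"zh":77,"zn":93}}}
After op 4 (add /s/a/c 87): {"p":[{"j":39,"zhg":41},[66,46,98,37,74],[23,91,40,78]],"s":{"a":{"c":87,"m":38},"ea":[67,62,13],"yug":[72,97],"zg":{"e":50,"w":49,"zh":77,"zn":93}}}
After op 5 (replace /p/1/1 69): {"p":[{"j":39,"zhg":41},[66,69,98,37,74],[23,91,40,78]],"s":{"a":{"c":87,"m":38},"ea":[67,62,13],"yug":[72,97],"zg":{"e":50,"w":49,"zh":77,"zn":93}}}
After op 6 (replace /s/zg/e 86): {"p":[{"j":39,"zhg":41},[66,69,98,37,74],[23,91,40,78]],"s":{"a":{"c":87,"m":38},"ea":[67,62,13],"yug":[72,97],"zg":{"e":86,"w":49,"zh":77,"zn":93}}}
After op 7 (replace /s/ea/1 39): {"p":[{"j":39,"zhg":41},[66,69,98,37,74],[23,91,40,78]],"s":{"a":{"c":87,"m":38},"ea":[67,39,13],"yug":[72,97],"zg":{"e":86,"w":49,"zh":77,"zn":93}}}
After op 8 (add /p/2/4 83): {"p":[{"j":39,"zhg":41},[66,69,98,37,74],[23,91,40,78,83]],"s":{"a":{"c":87,"m":38},"ea":[67,39,13],"yug":[72,97],"zg":{"e":86,"w":49,"zh":77,"zn":93}}}
After op 9 (replace /p 40): {"p":40,"s":{"a":{"c":87,"m":38},"ea":[67,39,13],"yug":[72,97],"zg":{"e":86,"w":49,"zh":77,"zn":93}}}
After op 10 (remove /s/yug/0): {"p":40,"s":{"a":{"c":87,"m":38},"ea":[67,39,13],"yug":[97],"zg":{"e":86,"w":49,"zh":77,"zn":93}}}
After op 11 (add /w 93): {"p":40,"s":{"a":{"c":87,"m":38},"ea":[67,39,13],"yug":[97],"zg":{"e":86,"w":49,"zh":77,"zn":93}},"w":93}
After op 12 (add /s/tz 17): {"p":40,"s":{"a":{"c":87,"m":38},"ea":[67,39,13],"tz":17,"yug":[97],"zg":{"e":86,"w":49,"zh":77,"zn":93}},"w":93}
After op 13 (add /s/a/m 90): {"p":40,"s":{"a":{"c":87,"m":90},"ea":[67,39,13],"tz":17,"yug":[97],"zg":{"e":86,"w":49,"zh":77,"zn":93}},"w":93}
After op 14 (add /wg 13): {"p":40,"s":{"a":{"c":87,"m":90},"ea":[67,39,13],"tz":17,"yug":[97],"zg":{"e":86,"w":49,"zh":77,"zn":93}},"w":93,"wg":13}
After op 15 (replace /s/ea/0 19): {"p":40,"s":{"a":{"c":87,"m":90},"ea":[19,39,13],"tz":17,"yug":[97],"zg":{"e":86,"w":49,"zh":77,"zn":93}},"w":93,"wg":13}
After op 16 (replace /s/zg/zh 79): {"p":40,"s":{"a":{"c":87,"m":90},"ea":[19,39,13],"tz":17,"yug":[97],"zg":{"e":86,"w":49,"zh":79,"zn":93}},"w":93,"wg":13}
After op 17 (remove /s/zg/e): {"p":40,"s":{"a":{"c":87,"m":90},"ea":[19,39,13],"tz":17,"yug":[97],"zg":{"w":49,"zh":79,"zn":93}},"w":93,"wg":13}
After op 18 (replace /wg 10): {"p":40,"s":{"a":{"c":87,"m":90},"ea":[19,39,13],"tz":17,"yug":[97],"zg":{"w":49,"zh":79,"zn":93}},"w":93,"wg":10}
After op 19 (add /bzv 87): {"bzv":87,"p":40,"s":{"a":{"c":87,"m":90},"ea":[19,39,13],"tz":17,"yug":[97],"zg":{"w":49,"zh":79,"zn":93}},"w":93,"wg":10}
After op 20 (add /s/a/k 30): {"bzv":87,"p":40,"s":{"a":{"c":87,"k":30,"m":90},"ea":[19,39,13],"tz":17,"yug":[97],"zg":{"w":49,"zh":79,"zn":93}},"w":93,"wg":10}
After op 21 (remove /s/zg/w): {"bzv":87,"p":40,"s":{"a":{"c":87,"k":30,"m":90},"ea":[19,39,13],"tz":17,"yug":[97],"zg":{"zh":79,"zn":93}},"w":93,"wg":10}
After op 22 (replace /p 48): {"bzv":87,"p":48,"s":{"a":{"c":87,"k":30,"m":90},"ea":[19,39,13],"tz":17,"yug":[97],"zg":{"zh":79,"zn":93}},"w":93,"wg":10}
After op 23 (add /s/a/sv 99): {"bzv":87,"p":48,"s":{"a":{"c":87,"k":30,"m":90,"sv":99},"ea":[19,39,13],"tz":17,"yug":[97],"zg":{"zh":79,"zn":93}},"w":93,"wg":10}
After op 24 (replace /s/zg/zn 43): {"bzv":87,"p":48,"s":{"a":{"c":87,"k":30,"m":90,"sv":99},"ea":[19,39,13],"tz":17,"yug":[97],"zg":{"zh":79,"zn":43}},"w":93,"wg":10}
After op 25 (add /s/yug/1 54): {"bzv":87,"p":48,"s":{"a":{"c":87,"k":30,"m":90,"sv":99},"ea":[19,39,13],"tz":17,"yug":[97,54],"zg":{"zh":79,"zn":43}},"w":93,"wg":10}

Answer: {"bzv":87,"p":48,"s":{"a":{"c":87,"k":30,"m":90,"sv":99},"ea":[19,39,13],"tz":17,"yug":[97,54],"zg":{"zh":79,"zn":43}},"w":93,"wg":10}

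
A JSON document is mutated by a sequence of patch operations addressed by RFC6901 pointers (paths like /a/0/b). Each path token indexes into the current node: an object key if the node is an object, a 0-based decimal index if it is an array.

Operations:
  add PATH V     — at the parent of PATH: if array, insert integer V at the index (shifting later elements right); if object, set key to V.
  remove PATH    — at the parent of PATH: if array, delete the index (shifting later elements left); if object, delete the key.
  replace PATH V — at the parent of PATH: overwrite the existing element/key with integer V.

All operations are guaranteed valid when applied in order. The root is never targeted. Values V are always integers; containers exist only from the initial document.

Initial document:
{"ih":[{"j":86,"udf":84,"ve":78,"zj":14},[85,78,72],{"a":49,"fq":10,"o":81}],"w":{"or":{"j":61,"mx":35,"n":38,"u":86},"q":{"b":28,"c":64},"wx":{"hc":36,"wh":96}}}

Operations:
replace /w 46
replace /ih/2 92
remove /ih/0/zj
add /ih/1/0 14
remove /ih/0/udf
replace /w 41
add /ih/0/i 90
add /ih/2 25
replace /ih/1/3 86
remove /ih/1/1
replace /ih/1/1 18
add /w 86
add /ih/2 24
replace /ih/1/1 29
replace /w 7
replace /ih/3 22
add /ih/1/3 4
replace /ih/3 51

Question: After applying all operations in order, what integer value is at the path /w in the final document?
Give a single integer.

Answer: 7

Derivation:
After op 1 (replace /w 46): {"ih":[{"j":86,"udf":84,"ve":78,"zj":14},[85,78,72],{"a":49,"fq":10,"o":81}],"w":46}
After op 2 (replace /ih/2 92): {"ih":[{"j":86,"udf":84,"ve":78,"zj":14},[85,78,72],92],"w":46}
After op 3 (remove /ih/0/zj): {"ih":[{"j":86,"udf":84,"ve":78},[85,78,72],92],"w":46}
After op 4 (add /ih/1/0 14): {"ih":[{"j":86,"udf":84,"ve":78},[14,85,78,72],92],"w":46}
After op 5 (remove /ih/0/udf): {"ih":[{"j":86,"ve":78},[14,85,78,72],92],"w":46}
After op 6 (replace /w 41): {"ih":[{"j":86,"ve":78},[14,85,78,72],92],"w":41}
After op 7 (add /ih/0/i 90): {"ih":[{"i":90,"j":86,"ve":78},[14,85,78,72],92],"w":41}
After op 8 (add /ih/2 25): {"ih":[{"i":90,"j":86,"ve":78},[14,85,78,72],25,92],"w":41}
After op 9 (replace /ih/1/3 86): {"ih":[{"i":90,"j":86,"ve":78},[14,85,78,86],25,92],"w":41}
After op 10 (remove /ih/1/1): {"ih":[{"i":90,"j":86,"ve":78},[14,78,86],25,92],"w":41}
After op 11 (replace /ih/1/1 18): {"ih":[{"i":90,"j":86,"ve":78},[14,18,86],25,92],"w":41}
After op 12 (add /w 86): {"ih":[{"i":90,"j":86,"ve":78},[14,18,86],25,92],"w":86}
After op 13 (add /ih/2 24): {"ih":[{"i":90,"j":86,"ve":78},[14,18,86],24,25,92],"w":86}
After op 14 (replace /ih/1/1 29): {"ih":[{"i":90,"j":86,"ve":78},[14,29,86],24,25,92],"w":86}
After op 15 (replace /w 7): {"ih":[{"i":90,"j":86,"ve":78},[14,29,86],24,25,92],"w":7}
After op 16 (replace /ih/3 22): {"ih":[{"i":90,"j":86,"ve":78},[14,29,86],24,22,92],"w":7}
After op 17 (add /ih/1/3 4): {"ih":[{"i":90,"j":86,"ve":78},[14,29,86,4],24,22,92],"w":7}
After op 18 (replace /ih/3 51): {"ih":[{"i":90,"j":86,"ve":78},[14,29,86,4],24,51,92],"w":7}
Value at /w: 7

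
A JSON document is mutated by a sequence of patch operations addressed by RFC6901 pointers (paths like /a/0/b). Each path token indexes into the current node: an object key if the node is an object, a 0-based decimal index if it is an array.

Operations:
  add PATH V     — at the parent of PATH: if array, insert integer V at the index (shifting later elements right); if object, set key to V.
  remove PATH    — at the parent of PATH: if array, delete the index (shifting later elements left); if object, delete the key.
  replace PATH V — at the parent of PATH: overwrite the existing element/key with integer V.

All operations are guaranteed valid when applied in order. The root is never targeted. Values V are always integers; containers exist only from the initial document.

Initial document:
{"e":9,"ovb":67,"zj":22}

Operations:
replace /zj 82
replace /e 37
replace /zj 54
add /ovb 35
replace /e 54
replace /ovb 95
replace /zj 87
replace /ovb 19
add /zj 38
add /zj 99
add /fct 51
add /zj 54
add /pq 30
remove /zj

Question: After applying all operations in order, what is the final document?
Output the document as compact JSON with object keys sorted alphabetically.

Answer: {"e":54,"fct":51,"ovb":19,"pq":30}

Derivation:
After op 1 (replace /zj 82): {"e":9,"ovb":67,"zj":82}
After op 2 (replace /e 37): {"e":37,"ovb":67,"zj":82}
After op 3 (replace /zj 54): {"e":37,"ovb":67,"zj":54}
After op 4 (add /ovb 35): {"e":37,"ovb":35,"zj":54}
After op 5 (replace /e 54): {"e":54,"ovb":35,"zj":54}
After op 6 (replace /ovb 95): {"e":54,"ovb":95,"zj":54}
After op 7 (replace /zj 87): {"e":54,"ovb":95,"zj":87}
After op 8 (replace /ovb 19): {"e":54,"ovb":19,"zj":87}
After op 9 (add /zj 38): {"e":54,"ovb":19,"zj":38}
After op 10 (add /zj 99): {"e":54,"ovb":19,"zj":99}
After op 11 (add /fct 51): {"e":54,"fct":51,"ovb":19,"zj":99}
After op 12 (add /zj 54): {"e":54,"fct":51,"ovb":19,"zj":54}
After op 13 (add /pq 30): {"e":54,"fct":51,"ovb":19,"pq":30,"zj":54}
After op 14 (remove /zj): {"e":54,"fct":51,"ovb":19,"pq":30}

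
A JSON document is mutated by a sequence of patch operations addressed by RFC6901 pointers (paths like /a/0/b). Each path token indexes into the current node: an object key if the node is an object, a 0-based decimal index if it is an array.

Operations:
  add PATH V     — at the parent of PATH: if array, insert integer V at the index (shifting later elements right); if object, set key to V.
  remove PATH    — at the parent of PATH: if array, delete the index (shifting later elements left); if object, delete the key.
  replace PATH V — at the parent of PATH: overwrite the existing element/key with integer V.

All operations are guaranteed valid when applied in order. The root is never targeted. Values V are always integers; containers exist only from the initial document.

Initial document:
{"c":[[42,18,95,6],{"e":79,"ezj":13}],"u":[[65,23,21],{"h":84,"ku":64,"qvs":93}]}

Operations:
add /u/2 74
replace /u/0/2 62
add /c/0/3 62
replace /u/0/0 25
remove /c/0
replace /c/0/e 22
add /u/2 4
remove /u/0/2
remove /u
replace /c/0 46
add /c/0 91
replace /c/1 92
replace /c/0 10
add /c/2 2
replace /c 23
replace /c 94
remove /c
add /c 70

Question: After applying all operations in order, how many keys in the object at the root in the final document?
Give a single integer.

Answer: 1

Derivation:
After op 1 (add /u/2 74): {"c":[[42,18,95,6],{"e":79,"ezj":13}],"u":[[65,23,21],{"h":84,"ku":64,"qvs":93},74]}
After op 2 (replace /u/0/2 62): {"c":[[42,18,95,6],{"e":79,"ezj":13}],"u":[[65,23,62],{"h":84,"ku":64,"qvs":93},74]}
After op 3 (add /c/0/3 62): {"c":[[42,18,95,62,6],{"e":79,"ezj":13}],"u":[[65,23,62],{"h":84,"ku":64,"qvs":93},74]}
After op 4 (replace /u/0/0 25): {"c":[[42,18,95,62,6],{"e":79,"ezj":13}],"u":[[25,23,62],{"h":84,"ku":64,"qvs":93},74]}
After op 5 (remove /c/0): {"c":[{"e":79,"ezj":13}],"u":[[25,23,62],{"h":84,"ku":64,"qvs":93},74]}
After op 6 (replace /c/0/e 22): {"c":[{"e":22,"ezj":13}],"u":[[25,23,62],{"h":84,"ku":64,"qvs":93},74]}
After op 7 (add /u/2 4): {"c":[{"e":22,"ezj":13}],"u":[[25,23,62],{"h":84,"ku":64,"qvs":93},4,74]}
After op 8 (remove /u/0/2): {"c":[{"e":22,"ezj":13}],"u":[[25,23],{"h":84,"ku":64,"qvs":93},4,74]}
After op 9 (remove /u): {"c":[{"e":22,"ezj":13}]}
After op 10 (replace /c/0 46): {"c":[46]}
After op 11 (add /c/0 91): {"c":[91,46]}
After op 12 (replace /c/1 92): {"c":[91,92]}
After op 13 (replace /c/0 10): {"c":[10,92]}
After op 14 (add /c/2 2): {"c":[10,92,2]}
After op 15 (replace /c 23): {"c":23}
After op 16 (replace /c 94): {"c":94}
After op 17 (remove /c): {}
After op 18 (add /c 70): {"c":70}
Size at the root: 1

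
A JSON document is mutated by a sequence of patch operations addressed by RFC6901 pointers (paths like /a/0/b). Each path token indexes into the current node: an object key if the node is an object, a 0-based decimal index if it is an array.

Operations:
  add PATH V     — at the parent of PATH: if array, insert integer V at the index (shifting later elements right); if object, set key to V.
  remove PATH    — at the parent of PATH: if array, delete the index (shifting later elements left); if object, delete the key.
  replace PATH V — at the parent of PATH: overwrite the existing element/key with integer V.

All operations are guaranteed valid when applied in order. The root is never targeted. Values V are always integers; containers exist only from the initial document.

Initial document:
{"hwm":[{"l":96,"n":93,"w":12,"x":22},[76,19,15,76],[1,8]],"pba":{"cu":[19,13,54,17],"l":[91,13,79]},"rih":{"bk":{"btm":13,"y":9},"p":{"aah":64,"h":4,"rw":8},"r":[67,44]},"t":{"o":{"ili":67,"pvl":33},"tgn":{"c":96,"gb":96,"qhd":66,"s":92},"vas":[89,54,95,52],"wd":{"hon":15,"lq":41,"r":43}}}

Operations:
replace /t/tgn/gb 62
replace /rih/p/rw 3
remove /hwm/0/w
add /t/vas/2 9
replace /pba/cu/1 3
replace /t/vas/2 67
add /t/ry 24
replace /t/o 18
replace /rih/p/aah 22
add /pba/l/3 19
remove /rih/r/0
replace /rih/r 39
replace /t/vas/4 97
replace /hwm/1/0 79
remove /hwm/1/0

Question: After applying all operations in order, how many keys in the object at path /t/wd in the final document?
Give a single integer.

Answer: 3

Derivation:
After op 1 (replace /t/tgn/gb 62): {"hwm":[{"l":96,"n":93,"w":12,"x":22},[76,19,15,76],[1,8]],"pba":{"cu":[19,13,54,17],"l":[91,13,79]},"rih":{"bk":{"btm":13,"y":9},"p":{"aah":64,"h":4,"rw":8},"r":[67,44]},"t":{"o":{"ili":67,"pvl":33},"tgn":{"c":96,"gb":62,"qhd":66,"s":92},"vas":[89,54,95,52],"wd":{"hon":15,"lq":41,"r":43}}}
After op 2 (replace /rih/p/rw 3): {"hwm":[{"l":96,"n":93,"w":12,"x":22},[76,19,15,76],[1,8]],"pba":{"cu":[19,13,54,17],"l":[91,13,79]},"rih":{"bk":{"btm":13,"y":9},"p":{"aah":64,"h":4,"rw":3},"r":[67,44]},"t":{"o":{"ili":67,"pvl":33},"tgn":{"c":96,"gb":62,"qhd":66,"s":92},"vas":[89,54,95,52],"wd":{"hon":15,"lq":41,"r":43}}}
After op 3 (remove /hwm/0/w): {"hwm":[{"l":96,"n":93,"x":22},[76,19,15,76],[1,8]],"pba":{"cu":[19,13,54,17],"l":[91,13,79]},"rih":{"bk":{"btm":13,"y":9},"p":{"aah":64,"h":4,"rw":3},"r":[67,44]},"t":{"o":{"ili":67,"pvl":33},"tgn":{"c":96,"gb":62,"qhd":66,"s":92},"vas":[89,54,95,52],"wd":{"hon":15,"lq":41,"r":43}}}
After op 4 (add /t/vas/2 9): {"hwm":[{"l":96,"n":93,"x":22},[76,19,15,76],[1,8]],"pba":{"cu":[19,13,54,17],"l":[91,13,79]},"rih":{"bk":{"btm":13,"y":9},"p":{"aah":64,"h":4,"rw":3},"r":[67,44]},"t":{"o":{"ili":67,"pvl":33},"tgn":{"c":96,"gb":62,"qhd":66,"s":92},"vas":[89,54,9,95,52],"wd":{"hon":15,"lq":41,"r":43}}}
After op 5 (replace /pba/cu/1 3): {"hwm":[{"l":96,"n":93,"x":22},[76,19,15,76],[1,8]],"pba":{"cu":[19,3,54,17],"l":[91,13,79]},"rih":{"bk":{"btm":13,"y":9},"p":{"aah":64,"h":4,"rw":3},"r":[67,44]},"t":{"o":{"ili":67,"pvl":33},"tgn":{"c":96,"gb":62,"qhd":66,"s":92},"vas":[89,54,9,95,52],"wd":{"hon":15,"lq":41,"r":43}}}
After op 6 (replace /t/vas/2 67): {"hwm":[{"l":96,"n":93,"x":22},[76,19,15,76],[1,8]],"pba":{"cu":[19,3,54,17],"l":[91,13,79]},"rih":{"bk":{"btm":13,"y":9},"p":{"aah":64,"h":4,"rw":3},"r":[67,44]},"t":{"o":{"ili":67,"pvl":33},"tgn":{"c":96,"gb":62,"qhd":66,"s":92},"vas":[89,54,67,95,52],"wd":{"hon":15,"lq":41,"r":43}}}
After op 7 (add /t/ry 24): {"hwm":[{"l":96,"n":93,"x":22},[76,19,15,76],[1,8]],"pba":{"cu":[19,3,54,17],"l":[91,13,79]},"rih":{"bk":{"btm":13,"y":9},"p":{"aah":64,"h":4,"rw":3},"r":[67,44]},"t":{"o":{"ili":67,"pvl":33},"ry":24,"tgn":{"c":96,"gb":62,"qhd":66,"s":92},"vas":[89,54,67,95,52],"wd":{"hon":15,"lq":41,"r":43}}}
After op 8 (replace /t/o 18): {"hwm":[{"l":96,"n":93,"x":22},[76,19,15,76],[1,8]],"pba":{"cu":[19,3,54,17],"l":[91,13,79]},"rih":{"bk":{"btm":13,"y":9},"p":{"aah":64,"h":4,"rw":3},"r":[67,44]},"t":{"o":18,"ry":24,"tgn":{"c":96,"gb":62,"qhd":66,"s":92},"vas":[89,54,67,95,52],"wd":{"hon":15,"lq":41,"r":43}}}
After op 9 (replace /rih/p/aah 22): {"hwm":[{"l":96,"n":93,"x":22},[76,19,15,76],[1,8]],"pba":{"cu":[19,3,54,17],"l":[91,13,79]},"rih":{"bk":{"btm":13,"y":9},"p":{"aah":22,"h":4,"rw":3},"r":[67,44]},"t":{"o":18,"ry":24,"tgn":{"c":96,"gb":62,"qhd":66,"s":92},"vas":[89,54,67,95,52],"wd":{"hon":15,"lq":41,"r":43}}}
After op 10 (add /pba/l/3 19): {"hwm":[{"l":96,"n":93,"x":22},[76,19,15,76],[1,8]],"pba":{"cu":[19,3,54,17],"l":[91,13,79,19]},"rih":{"bk":{"btm":13,"y":9},"p":{"aah":22,"h":4,"rw":3},"r":[67,44]},"t":{"o":18,"ry":24,"tgn":{"c":96,"gb":62,"qhd":66,"s":92},"vas":[89,54,67,95,52],"wd":{"hon":15,"lq":41,"r":43}}}
After op 11 (remove /rih/r/0): {"hwm":[{"l":96,"n":93,"x":22},[76,19,15,76],[1,8]],"pba":{"cu":[19,3,54,17],"l":[91,13,79,19]},"rih":{"bk":{"btm":13,"y":9},"p":{"aah":22,"h":4,"rw":3},"r":[44]},"t":{"o":18,"ry":24,"tgn":{"c":96,"gb":62,"qhd":66,"s":92},"vas":[89,54,67,95,52],"wd":{"hon":15,"lq":41,"r":43}}}
After op 12 (replace /rih/r 39): {"hwm":[{"l":96,"n":93,"x":22},[76,19,15,76],[1,8]],"pba":{"cu":[19,3,54,17],"l":[91,13,79,19]},"rih":{"bk":{"btm":13,"y":9},"p":{"aah":22,"h":4,"rw":3},"r":39},"t":{"o":18,"ry":24,"tgn":{"c":96,"gb":62,"qhd":66,"s":92},"vas":[89,54,67,95,52],"wd":{"hon":15,"lq":41,"r":43}}}
After op 13 (replace /t/vas/4 97): {"hwm":[{"l":96,"n":93,"x":22},[76,19,15,76],[1,8]],"pba":{"cu":[19,3,54,17],"l":[91,13,79,19]},"rih":{"bk":{"btm":13,"y":9},"p":{"aah":22,"h":4,"rw":3},"r":39},"t":{"o":18,"ry":24,"tgn":{"c":96,"gb":62,"qhd":66,"s":92},"vas":[89,54,67,95,97],"wd":{"hon":15,"lq":41,"r":43}}}
After op 14 (replace /hwm/1/0 79): {"hwm":[{"l":96,"n":93,"x":22},[79,19,15,76],[1,8]],"pba":{"cu":[19,3,54,17],"l":[91,13,79,19]},"rih":{"bk":{"btm":13,"y":9},"p":{"aah":22,"h":4,"rw":3},"r":39},"t":{"o":18,"ry":24,"tgn":{"c":96,"gb":62,"qhd":66,"s":92},"vas":[89,54,67,95,97],"wd":{"hon":15,"lq":41,"r":43}}}
After op 15 (remove /hwm/1/0): {"hwm":[{"l":96,"n":93,"x":22},[19,15,76],[1,8]],"pba":{"cu":[19,3,54,17],"l":[91,13,79,19]},"rih":{"bk":{"btm":13,"y":9},"p":{"aah":22,"h":4,"rw":3},"r":39},"t":{"o":18,"ry":24,"tgn":{"c":96,"gb":62,"qhd":66,"s":92},"vas":[89,54,67,95,97],"wd":{"hon":15,"lq":41,"r":43}}}
Size at path /t/wd: 3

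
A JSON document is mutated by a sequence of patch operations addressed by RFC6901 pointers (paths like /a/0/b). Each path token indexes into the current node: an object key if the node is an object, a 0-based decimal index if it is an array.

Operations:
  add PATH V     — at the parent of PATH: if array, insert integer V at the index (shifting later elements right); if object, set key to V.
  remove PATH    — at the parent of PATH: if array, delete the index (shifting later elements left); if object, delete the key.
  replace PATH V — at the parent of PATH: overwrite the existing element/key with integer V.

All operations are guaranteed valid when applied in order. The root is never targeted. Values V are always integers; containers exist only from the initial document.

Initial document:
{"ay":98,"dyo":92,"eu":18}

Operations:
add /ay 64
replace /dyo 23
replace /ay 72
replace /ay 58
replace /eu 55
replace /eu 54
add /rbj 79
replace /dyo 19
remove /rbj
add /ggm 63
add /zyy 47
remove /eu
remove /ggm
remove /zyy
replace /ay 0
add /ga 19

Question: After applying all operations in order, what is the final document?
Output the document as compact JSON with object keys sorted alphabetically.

After op 1 (add /ay 64): {"ay":64,"dyo":92,"eu":18}
After op 2 (replace /dyo 23): {"ay":64,"dyo":23,"eu":18}
After op 3 (replace /ay 72): {"ay":72,"dyo":23,"eu":18}
After op 4 (replace /ay 58): {"ay":58,"dyo":23,"eu":18}
After op 5 (replace /eu 55): {"ay":58,"dyo":23,"eu":55}
After op 6 (replace /eu 54): {"ay":58,"dyo":23,"eu":54}
After op 7 (add /rbj 79): {"ay":58,"dyo":23,"eu":54,"rbj":79}
After op 8 (replace /dyo 19): {"ay":58,"dyo":19,"eu":54,"rbj":79}
After op 9 (remove /rbj): {"ay":58,"dyo":19,"eu":54}
After op 10 (add /ggm 63): {"ay":58,"dyo":19,"eu":54,"ggm":63}
After op 11 (add /zyy 47): {"ay":58,"dyo":19,"eu":54,"ggm":63,"zyy":47}
After op 12 (remove /eu): {"ay":58,"dyo":19,"ggm":63,"zyy":47}
After op 13 (remove /ggm): {"ay":58,"dyo":19,"zyy":47}
After op 14 (remove /zyy): {"ay":58,"dyo":19}
After op 15 (replace /ay 0): {"ay":0,"dyo":19}
After op 16 (add /ga 19): {"ay":0,"dyo":19,"ga":19}

Answer: {"ay":0,"dyo":19,"ga":19}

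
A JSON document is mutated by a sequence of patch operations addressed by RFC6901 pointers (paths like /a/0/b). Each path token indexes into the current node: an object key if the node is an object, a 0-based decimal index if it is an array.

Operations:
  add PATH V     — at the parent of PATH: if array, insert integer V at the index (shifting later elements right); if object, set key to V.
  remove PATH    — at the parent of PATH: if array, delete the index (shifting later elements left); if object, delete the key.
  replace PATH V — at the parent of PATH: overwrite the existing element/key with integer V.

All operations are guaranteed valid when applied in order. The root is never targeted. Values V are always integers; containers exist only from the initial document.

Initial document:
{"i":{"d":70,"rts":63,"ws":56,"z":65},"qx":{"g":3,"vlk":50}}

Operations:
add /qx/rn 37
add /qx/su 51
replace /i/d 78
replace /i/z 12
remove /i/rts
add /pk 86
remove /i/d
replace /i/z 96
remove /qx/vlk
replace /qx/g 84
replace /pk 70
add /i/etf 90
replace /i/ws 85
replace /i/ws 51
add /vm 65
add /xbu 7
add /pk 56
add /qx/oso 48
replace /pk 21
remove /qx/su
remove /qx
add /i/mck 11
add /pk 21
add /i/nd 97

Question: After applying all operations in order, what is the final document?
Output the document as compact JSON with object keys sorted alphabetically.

After op 1 (add /qx/rn 37): {"i":{"d":70,"rts":63,"ws":56,"z":65},"qx":{"g":3,"rn":37,"vlk":50}}
After op 2 (add /qx/su 51): {"i":{"d":70,"rts":63,"ws":56,"z":65},"qx":{"g":3,"rn":37,"su":51,"vlk":50}}
After op 3 (replace /i/d 78): {"i":{"d":78,"rts":63,"ws":56,"z":65},"qx":{"g":3,"rn":37,"su":51,"vlk":50}}
After op 4 (replace /i/z 12): {"i":{"d":78,"rts":63,"ws":56,"z":12},"qx":{"g":3,"rn":37,"su":51,"vlk":50}}
After op 5 (remove /i/rts): {"i":{"d":78,"ws":56,"z":12},"qx":{"g":3,"rn":37,"su":51,"vlk":50}}
After op 6 (add /pk 86): {"i":{"d":78,"ws":56,"z":12},"pk":86,"qx":{"g":3,"rn":37,"su":51,"vlk":50}}
After op 7 (remove /i/d): {"i":{"ws":56,"z":12},"pk":86,"qx":{"g":3,"rn":37,"su":51,"vlk":50}}
After op 8 (replace /i/z 96): {"i":{"ws":56,"z":96},"pk":86,"qx":{"g":3,"rn":37,"su":51,"vlk":50}}
After op 9 (remove /qx/vlk): {"i":{"ws":56,"z":96},"pk":86,"qx":{"g":3,"rn":37,"su":51}}
After op 10 (replace /qx/g 84): {"i":{"ws":56,"z":96},"pk":86,"qx":{"g":84,"rn":37,"su":51}}
After op 11 (replace /pk 70): {"i":{"ws":56,"z":96},"pk":70,"qx":{"g":84,"rn":37,"su":51}}
After op 12 (add /i/etf 90): {"i":{"etf":90,"ws":56,"z":96},"pk":70,"qx":{"g":84,"rn":37,"su":51}}
After op 13 (replace /i/ws 85): {"i":{"etf":90,"ws":85,"z":96},"pk":70,"qx":{"g":84,"rn":37,"su":51}}
After op 14 (replace /i/ws 51): {"i":{"etf":90,"ws":51,"z":96},"pk":70,"qx":{"g":84,"rn":37,"su":51}}
After op 15 (add /vm 65): {"i":{"etf":90,"ws":51,"z":96},"pk":70,"qx":{"g":84,"rn":37,"su":51},"vm":65}
After op 16 (add /xbu 7): {"i":{"etf":90,"ws":51,"z":96},"pk":70,"qx":{"g":84,"rn":37,"su":51},"vm":65,"xbu":7}
After op 17 (add /pk 56): {"i":{"etf":90,"ws":51,"z":96},"pk":56,"qx":{"g":84,"rn":37,"su":51},"vm":65,"xbu":7}
After op 18 (add /qx/oso 48): {"i":{"etf":90,"ws":51,"z":96},"pk":56,"qx":{"g":84,"oso":48,"rn":37,"su":51},"vm":65,"xbu":7}
After op 19 (replace /pk 21): {"i":{"etf":90,"ws":51,"z":96},"pk":21,"qx":{"g":84,"oso":48,"rn":37,"su":51},"vm":65,"xbu":7}
After op 20 (remove /qx/su): {"i":{"etf":90,"ws":51,"z":96},"pk":21,"qx":{"g":84,"oso":48,"rn":37},"vm":65,"xbu":7}
After op 21 (remove /qx): {"i":{"etf":90,"ws":51,"z":96},"pk":21,"vm":65,"xbu":7}
After op 22 (add /i/mck 11): {"i":{"etf":90,"mck":11,"ws":51,"z":96},"pk":21,"vm":65,"xbu":7}
After op 23 (add /pk 21): {"i":{"etf":90,"mck":11,"ws":51,"z":96},"pk":21,"vm":65,"xbu":7}
After op 24 (add /i/nd 97): {"i":{"etf":90,"mck":11,"nd":97,"ws":51,"z":96},"pk":21,"vm":65,"xbu":7}

Answer: {"i":{"etf":90,"mck":11,"nd":97,"ws":51,"z":96},"pk":21,"vm":65,"xbu":7}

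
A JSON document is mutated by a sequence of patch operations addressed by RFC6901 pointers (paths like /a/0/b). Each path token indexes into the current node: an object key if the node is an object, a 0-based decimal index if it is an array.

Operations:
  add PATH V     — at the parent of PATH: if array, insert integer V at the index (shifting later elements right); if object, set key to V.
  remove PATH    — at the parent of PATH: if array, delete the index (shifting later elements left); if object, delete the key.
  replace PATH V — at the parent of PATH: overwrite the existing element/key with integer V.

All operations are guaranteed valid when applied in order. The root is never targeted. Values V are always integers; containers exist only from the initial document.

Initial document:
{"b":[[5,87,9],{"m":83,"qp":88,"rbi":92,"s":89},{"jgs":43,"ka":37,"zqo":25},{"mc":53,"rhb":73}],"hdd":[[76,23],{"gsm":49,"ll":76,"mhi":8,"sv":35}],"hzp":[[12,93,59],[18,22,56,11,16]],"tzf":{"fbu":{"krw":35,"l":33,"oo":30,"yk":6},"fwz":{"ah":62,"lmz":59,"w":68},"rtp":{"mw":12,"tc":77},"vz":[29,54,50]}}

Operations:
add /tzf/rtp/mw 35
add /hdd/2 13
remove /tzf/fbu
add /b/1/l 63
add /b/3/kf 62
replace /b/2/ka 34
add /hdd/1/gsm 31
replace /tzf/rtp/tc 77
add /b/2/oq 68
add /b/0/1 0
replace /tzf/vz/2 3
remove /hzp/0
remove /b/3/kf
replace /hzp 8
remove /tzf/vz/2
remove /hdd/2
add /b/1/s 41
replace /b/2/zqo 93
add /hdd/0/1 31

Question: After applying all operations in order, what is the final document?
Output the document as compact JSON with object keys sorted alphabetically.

After op 1 (add /tzf/rtp/mw 35): {"b":[[5,87,9],{"m":83,"qp":88,"rbi":92,"s":89},{"jgs":43,"ka":37,"zqo":25},{"mc":53,"rhb":73}],"hdd":[[76,23],{"gsm":49,"ll":76,"mhi":8,"sv":35}],"hzp":[[12,93,59],[18,22,56,11,16]],"tzf":{"fbu":{"krw":35,"l":33,"oo":30,"yk":6},"fwz":{"ah":62,"lmz":59,"w":68},"rtp":{"mw":35,"tc":77},"vz":[29,54,50]}}
After op 2 (add /hdd/2 13): {"b":[[5,87,9],{"m":83,"qp":88,"rbi":92,"s":89},{"jgs":43,"ka":37,"zqo":25},{"mc":53,"rhb":73}],"hdd":[[76,23],{"gsm":49,"ll":76,"mhi":8,"sv":35},13],"hzp":[[12,93,59],[18,22,56,11,16]],"tzf":{"fbu":{"krw":35,"l":33,"oo":30,"yk":6},"fwz":{"ah":62,"lmz":59,"w":68},"rtp":{"mw":35,"tc":77},"vz":[29,54,50]}}
After op 3 (remove /tzf/fbu): {"b":[[5,87,9],{"m":83,"qp":88,"rbi":92,"s":89},{"jgs":43,"ka":37,"zqo":25},{"mc":53,"rhb":73}],"hdd":[[76,23],{"gsm":49,"ll":76,"mhi":8,"sv":35},13],"hzp":[[12,93,59],[18,22,56,11,16]],"tzf":{"fwz":{"ah":62,"lmz":59,"w":68},"rtp":{"mw":35,"tc":77},"vz":[29,54,50]}}
After op 4 (add /b/1/l 63): {"b":[[5,87,9],{"l":63,"m":83,"qp":88,"rbi":92,"s":89},{"jgs":43,"ka":37,"zqo":25},{"mc":53,"rhb":73}],"hdd":[[76,23],{"gsm":49,"ll":76,"mhi":8,"sv":35},13],"hzp":[[12,93,59],[18,22,56,11,16]],"tzf":{"fwz":{"ah":62,"lmz":59,"w":68},"rtp":{"mw":35,"tc":77},"vz":[29,54,50]}}
After op 5 (add /b/3/kf 62): {"b":[[5,87,9],{"l":63,"m":83,"qp":88,"rbi":92,"s":89},{"jgs":43,"ka":37,"zqo":25},{"kf":62,"mc":53,"rhb":73}],"hdd":[[76,23],{"gsm":49,"ll":76,"mhi":8,"sv":35},13],"hzp":[[12,93,59],[18,22,56,11,16]],"tzf":{"fwz":{"ah":62,"lmz":59,"w":68},"rtp":{"mw":35,"tc":77},"vz":[29,54,50]}}
After op 6 (replace /b/2/ka 34): {"b":[[5,87,9],{"l":63,"m":83,"qp":88,"rbi":92,"s":89},{"jgs":43,"ka":34,"zqo":25},{"kf":62,"mc":53,"rhb":73}],"hdd":[[76,23],{"gsm":49,"ll":76,"mhi":8,"sv":35},13],"hzp":[[12,93,59],[18,22,56,11,16]],"tzf":{"fwz":{"ah":62,"lmz":59,"w":68},"rtp":{"mw":35,"tc":77},"vz":[29,54,50]}}
After op 7 (add /hdd/1/gsm 31): {"b":[[5,87,9],{"l":63,"m":83,"qp":88,"rbi":92,"s":89},{"jgs":43,"ka":34,"zqo":25},{"kf":62,"mc":53,"rhb":73}],"hdd":[[76,23],{"gsm":31,"ll":76,"mhi":8,"sv":35},13],"hzp":[[12,93,59],[18,22,56,11,16]],"tzf":{"fwz":{"ah":62,"lmz":59,"w":68},"rtp":{"mw":35,"tc":77},"vz":[29,54,50]}}
After op 8 (replace /tzf/rtp/tc 77): {"b":[[5,87,9],{"l":63,"m":83,"qp":88,"rbi":92,"s":89},{"jgs":43,"ka":34,"zqo":25},{"kf":62,"mc":53,"rhb":73}],"hdd":[[76,23],{"gsm":31,"ll":76,"mhi":8,"sv":35},13],"hzp":[[12,93,59],[18,22,56,11,16]],"tzf":{"fwz":{"ah":62,"lmz":59,"w":68},"rtp":{"mw":35,"tc":77},"vz":[29,54,50]}}
After op 9 (add /b/2/oq 68): {"b":[[5,87,9],{"l":63,"m":83,"qp":88,"rbi":92,"s":89},{"jgs":43,"ka":34,"oq":68,"zqo":25},{"kf":62,"mc":53,"rhb":73}],"hdd":[[76,23],{"gsm":31,"ll":76,"mhi":8,"sv":35},13],"hzp":[[12,93,59],[18,22,56,11,16]],"tzf":{"fwz":{"ah":62,"lmz":59,"w":68},"rtp":{"mw":35,"tc":77},"vz":[29,54,50]}}
After op 10 (add /b/0/1 0): {"b":[[5,0,87,9],{"l":63,"m":83,"qp":88,"rbi":92,"s":89},{"jgs":43,"ka":34,"oq":68,"zqo":25},{"kf":62,"mc":53,"rhb":73}],"hdd":[[76,23],{"gsm":31,"ll":76,"mhi":8,"sv":35},13],"hzp":[[12,93,59],[18,22,56,11,16]],"tzf":{"fwz":{"ah":62,"lmz":59,"w":68},"rtp":{"mw":35,"tc":77},"vz":[29,54,50]}}
After op 11 (replace /tzf/vz/2 3): {"b":[[5,0,87,9],{"l":63,"m":83,"qp":88,"rbi":92,"s":89},{"jgs":43,"ka":34,"oq":68,"zqo":25},{"kf":62,"mc":53,"rhb":73}],"hdd":[[76,23],{"gsm":31,"ll":76,"mhi":8,"sv":35},13],"hzp":[[12,93,59],[18,22,56,11,16]],"tzf":{"fwz":{"ah":62,"lmz":59,"w":68},"rtp":{"mw":35,"tc":77},"vz":[29,54,3]}}
After op 12 (remove /hzp/0): {"b":[[5,0,87,9],{"l":63,"m":83,"qp":88,"rbi":92,"s":89},{"jgs":43,"ka":34,"oq":68,"zqo":25},{"kf":62,"mc":53,"rhb":73}],"hdd":[[76,23],{"gsm":31,"ll":76,"mhi":8,"sv":35},13],"hzp":[[18,22,56,11,16]],"tzf":{"fwz":{"ah":62,"lmz":59,"w":68},"rtp":{"mw":35,"tc":77},"vz":[29,54,3]}}
After op 13 (remove /b/3/kf): {"b":[[5,0,87,9],{"l":63,"m":83,"qp":88,"rbi":92,"s":89},{"jgs":43,"ka":34,"oq":68,"zqo":25},{"mc":53,"rhb":73}],"hdd":[[76,23],{"gsm":31,"ll":76,"mhi":8,"sv":35},13],"hzp":[[18,22,56,11,16]],"tzf":{"fwz":{"ah":62,"lmz":59,"w":68},"rtp":{"mw":35,"tc":77},"vz":[29,54,3]}}
After op 14 (replace /hzp 8): {"b":[[5,0,87,9],{"l":63,"m":83,"qp":88,"rbi":92,"s":89},{"jgs":43,"ka":34,"oq":68,"zqo":25},{"mc":53,"rhb":73}],"hdd":[[76,23],{"gsm":31,"ll":76,"mhi":8,"sv":35},13],"hzp":8,"tzf":{"fwz":{"ah":62,"lmz":59,"w":68},"rtp":{"mw":35,"tc":77},"vz":[29,54,3]}}
After op 15 (remove /tzf/vz/2): {"b":[[5,0,87,9],{"l":63,"m":83,"qp":88,"rbi":92,"s":89},{"jgs":43,"ka":34,"oq":68,"zqo":25},{"mc":53,"rhb":73}],"hdd":[[76,23],{"gsm":31,"ll":76,"mhi":8,"sv":35},13],"hzp":8,"tzf":{"fwz":{"ah":62,"lmz":59,"w":68},"rtp":{"mw":35,"tc":77},"vz":[29,54]}}
After op 16 (remove /hdd/2): {"b":[[5,0,87,9],{"l":63,"m":83,"qp":88,"rbi":92,"s":89},{"jgs":43,"ka":34,"oq":68,"zqo":25},{"mc":53,"rhb":73}],"hdd":[[76,23],{"gsm":31,"ll":76,"mhi":8,"sv":35}],"hzp":8,"tzf":{"fwz":{"ah":62,"lmz":59,"w":68},"rtp":{"mw":35,"tc":77},"vz":[29,54]}}
After op 17 (add /b/1/s 41): {"b":[[5,0,87,9],{"l":63,"m":83,"qp":88,"rbi":92,"s":41},{"jgs":43,"ka":34,"oq":68,"zqo":25},{"mc":53,"rhb":73}],"hdd":[[76,23],{"gsm":31,"ll":76,"mhi":8,"sv":35}],"hzp":8,"tzf":{"fwz":{"ah":62,"lmz":59,"w":68},"rtp":{"mw":35,"tc":77},"vz":[29,54]}}
After op 18 (replace /b/2/zqo 93): {"b":[[5,0,87,9],{"l":63,"m":83,"qp":88,"rbi":92,"s":41},{"jgs":43,"ka":34,"oq":68,"zqo":93},{"mc":53,"rhb":73}],"hdd":[[76,23],{"gsm":31,"ll":76,"mhi":8,"sv":35}],"hzp":8,"tzf":{"fwz":{"ah":62,"lmz":59,"w":68},"rtp":{"mw":35,"tc":77},"vz":[29,54]}}
After op 19 (add /hdd/0/1 31): {"b":[[5,0,87,9],{"l":63,"m":83,"qp":88,"rbi":92,"s":41},{"jgs":43,"ka":34,"oq":68,"zqo":93},{"mc":53,"rhb":73}],"hdd":[[76,31,23],{"gsm":31,"ll":76,"mhi":8,"sv":35}],"hzp":8,"tzf":{"fwz":{"ah":62,"lmz":59,"w":68},"rtp":{"mw":35,"tc":77},"vz":[29,54]}}

Answer: {"b":[[5,0,87,9],{"l":63,"m":83,"qp":88,"rbi":92,"s":41},{"jgs":43,"ka":34,"oq":68,"zqo":93},{"mc":53,"rhb":73}],"hdd":[[76,31,23],{"gsm":31,"ll":76,"mhi":8,"sv":35}],"hzp":8,"tzf":{"fwz":{"ah":62,"lmz":59,"w":68},"rtp":{"mw":35,"tc":77},"vz":[29,54]}}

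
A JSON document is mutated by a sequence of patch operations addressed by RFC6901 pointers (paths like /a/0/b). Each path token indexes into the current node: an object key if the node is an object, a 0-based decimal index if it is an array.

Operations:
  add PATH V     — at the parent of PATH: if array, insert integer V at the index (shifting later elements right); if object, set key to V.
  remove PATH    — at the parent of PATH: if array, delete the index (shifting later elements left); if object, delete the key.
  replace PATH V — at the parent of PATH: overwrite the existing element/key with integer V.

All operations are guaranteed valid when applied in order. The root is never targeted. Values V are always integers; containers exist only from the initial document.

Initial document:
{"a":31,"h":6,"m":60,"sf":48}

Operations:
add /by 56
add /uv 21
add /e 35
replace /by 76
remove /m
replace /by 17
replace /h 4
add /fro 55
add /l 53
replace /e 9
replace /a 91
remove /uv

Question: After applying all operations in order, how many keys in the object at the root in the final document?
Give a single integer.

Answer: 7

Derivation:
After op 1 (add /by 56): {"a":31,"by":56,"h":6,"m":60,"sf":48}
After op 2 (add /uv 21): {"a":31,"by":56,"h":6,"m":60,"sf":48,"uv":21}
After op 3 (add /e 35): {"a":31,"by":56,"e":35,"h":6,"m":60,"sf":48,"uv":21}
After op 4 (replace /by 76): {"a":31,"by":76,"e":35,"h":6,"m":60,"sf":48,"uv":21}
After op 5 (remove /m): {"a":31,"by":76,"e":35,"h":6,"sf":48,"uv":21}
After op 6 (replace /by 17): {"a":31,"by":17,"e":35,"h":6,"sf":48,"uv":21}
After op 7 (replace /h 4): {"a":31,"by":17,"e":35,"h":4,"sf":48,"uv":21}
After op 8 (add /fro 55): {"a":31,"by":17,"e":35,"fro":55,"h":4,"sf":48,"uv":21}
After op 9 (add /l 53): {"a":31,"by":17,"e":35,"fro":55,"h":4,"l":53,"sf":48,"uv":21}
After op 10 (replace /e 9): {"a":31,"by":17,"e":9,"fro":55,"h":4,"l":53,"sf":48,"uv":21}
After op 11 (replace /a 91): {"a":91,"by":17,"e":9,"fro":55,"h":4,"l":53,"sf":48,"uv":21}
After op 12 (remove /uv): {"a":91,"by":17,"e":9,"fro":55,"h":4,"l":53,"sf":48}
Size at the root: 7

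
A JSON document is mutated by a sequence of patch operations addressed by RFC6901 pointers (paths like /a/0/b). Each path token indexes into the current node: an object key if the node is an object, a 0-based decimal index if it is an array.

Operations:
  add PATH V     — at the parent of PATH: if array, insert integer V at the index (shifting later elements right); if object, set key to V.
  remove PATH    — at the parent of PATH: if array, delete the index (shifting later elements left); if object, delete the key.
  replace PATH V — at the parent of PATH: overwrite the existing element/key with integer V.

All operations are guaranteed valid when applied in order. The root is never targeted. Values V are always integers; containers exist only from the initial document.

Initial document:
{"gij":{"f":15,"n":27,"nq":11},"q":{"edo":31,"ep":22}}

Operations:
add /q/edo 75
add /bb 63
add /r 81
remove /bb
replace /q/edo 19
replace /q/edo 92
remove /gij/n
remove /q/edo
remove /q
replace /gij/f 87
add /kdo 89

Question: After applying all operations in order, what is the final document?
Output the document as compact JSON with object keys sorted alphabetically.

After op 1 (add /q/edo 75): {"gij":{"f":15,"n":27,"nq":11},"q":{"edo":75,"ep":22}}
After op 2 (add /bb 63): {"bb":63,"gij":{"f":15,"n":27,"nq":11},"q":{"edo":75,"ep":22}}
After op 3 (add /r 81): {"bb":63,"gij":{"f":15,"n":27,"nq":11},"q":{"edo":75,"ep":22},"r":81}
After op 4 (remove /bb): {"gij":{"f":15,"n":27,"nq":11},"q":{"edo":75,"ep":22},"r":81}
After op 5 (replace /q/edo 19): {"gij":{"f":15,"n":27,"nq":11},"q":{"edo":19,"ep":22},"r":81}
After op 6 (replace /q/edo 92): {"gij":{"f":15,"n":27,"nq":11},"q":{"edo":92,"ep":22},"r":81}
After op 7 (remove /gij/n): {"gij":{"f":15,"nq":11},"q":{"edo":92,"ep":22},"r":81}
After op 8 (remove /q/edo): {"gij":{"f":15,"nq":11},"q":{"ep":22},"r":81}
After op 9 (remove /q): {"gij":{"f":15,"nq":11},"r":81}
After op 10 (replace /gij/f 87): {"gij":{"f":87,"nq":11},"r":81}
After op 11 (add /kdo 89): {"gij":{"f":87,"nq":11},"kdo":89,"r":81}

Answer: {"gij":{"f":87,"nq":11},"kdo":89,"r":81}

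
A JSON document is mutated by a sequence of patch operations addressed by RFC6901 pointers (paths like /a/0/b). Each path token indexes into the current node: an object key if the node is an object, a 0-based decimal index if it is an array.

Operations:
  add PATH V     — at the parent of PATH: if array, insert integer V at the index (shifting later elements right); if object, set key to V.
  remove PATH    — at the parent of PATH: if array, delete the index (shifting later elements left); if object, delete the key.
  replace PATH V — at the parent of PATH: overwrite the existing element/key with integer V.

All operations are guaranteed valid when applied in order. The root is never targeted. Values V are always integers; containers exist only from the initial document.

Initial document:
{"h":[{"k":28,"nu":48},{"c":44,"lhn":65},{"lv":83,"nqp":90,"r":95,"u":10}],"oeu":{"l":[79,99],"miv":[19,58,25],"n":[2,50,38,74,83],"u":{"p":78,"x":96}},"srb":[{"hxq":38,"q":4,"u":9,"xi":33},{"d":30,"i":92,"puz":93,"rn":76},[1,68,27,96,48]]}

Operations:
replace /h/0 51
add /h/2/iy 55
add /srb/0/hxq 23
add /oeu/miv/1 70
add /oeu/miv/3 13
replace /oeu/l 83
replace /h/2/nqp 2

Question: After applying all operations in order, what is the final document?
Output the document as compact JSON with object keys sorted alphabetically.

After op 1 (replace /h/0 51): {"h":[51,{"c":44,"lhn":65},{"lv":83,"nqp":90,"r":95,"u":10}],"oeu":{"l":[79,99],"miv":[19,58,25],"n":[2,50,38,74,83],"u":{"p":78,"x":96}},"srb":[{"hxq":38,"q":4,"u":9,"xi":33},{"d":30,"i":92,"puz":93,"rn":76},[1,68,27,96,48]]}
After op 2 (add /h/2/iy 55): {"h":[51,{"c":44,"lhn":65},{"iy":55,"lv":83,"nqp":90,"r":95,"u":10}],"oeu":{"l":[79,99],"miv":[19,58,25],"n":[2,50,38,74,83],"u":{"p":78,"x":96}},"srb":[{"hxq":38,"q":4,"u":9,"xi":33},{"d":30,"i":92,"puz":93,"rn":76},[1,68,27,96,48]]}
After op 3 (add /srb/0/hxq 23): {"h":[51,{"c":44,"lhn":65},{"iy":55,"lv":83,"nqp":90,"r":95,"u":10}],"oeu":{"l":[79,99],"miv":[19,58,25],"n":[2,50,38,74,83],"u":{"p":78,"x":96}},"srb":[{"hxq":23,"q":4,"u":9,"xi":33},{"d":30,"i":92,"puz":93,"rn":76},[1,68,27,96,48]]}
After op 4 (add /oeu/miv/1 70): {"h":[51,{"c":44,"lhn":65},{"iy":55,"lv":83,"nqp":90,"r":95,"u":10}],"oeu":{"l":[79,99],"miv":[19,70,58,25],"n":[2,50,38,74,83],"u":{"p":78,"x":96}},"srb":[{"hxq":23,"q":4,"u":9,"xi":33},{"d":30,"i":92,"puz":93,"rn":76},[1,68,27,96,48]]}
After op 5 (add /oeu/miv/3 13): {"h":[51,{"c":44,"lhn":65},{"iy":55,"lv":83,"nqp":90,"r":95,"u":10}],"oeu":{"l":[79,99],"miv":[19,70,58,13,25],"n":[2,50,38,74,83],"u":{"p":78,"x":96}},"srb":[{"hxq":23,"q":4,"u":9,"xi":33},{"d":30,"i":92,"puz":93,"rn":76},[1,68,27,96,48]]}
After op 6 (replace /oeu/l 83): {"h":[51,{"c":44,"lhn":65},{"iy":55,"lv":83,"nqp":90,"r":95,"u":10}],"oeu":{"l":83,"miv":[19,70,58,13,25],"n":[2,50,38,74,83],"u":{"p":78,"x":96}},"srb":[{"hxq":23,"q":4,"u":9,"xi":33},{"d":30,"i":92,"puz":93,"rn":76},[1,68,27,96,48]]}
After op 7 (replace /h/2/nqp 2): {"h":[51,{"c":44,"lhn":65},{"iy":55,"lv":83,"nqp":2,"r":95,"u":10}],"oeu":{"l":83,"miv":[19,70,58,13,25],"n":[2,50,38,74,83],"u":{"p":78,"x":96}},"srb":[{"hxq":23,"q":4,"u":9,"xi":33},{"d":30,"i":92,"puz":93,"rn":76},[1,68,27,96,48]]}

Answer: {"h":[51,{"c":44,"lhn":65},{"iy":55,"lv":83,"nqp":2,"r":95,"u":10}],"oeu":{"l":83,"miv":[19,70,58,13,25],"n":[2,50,38,74,83],"u":{"p":78,"x":96}},"srb":[{"hxq":23,"q":4,"u":9,"xi":33},{"d":30,"i":92,"puz":93,"rn":76},[1,68,27,96,48]]}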